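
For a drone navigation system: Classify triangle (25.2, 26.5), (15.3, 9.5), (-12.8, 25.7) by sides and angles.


Side lengths squared: AB^2=387.01, BC^2=1052.05, CA^2=1444.64
Sorted: [387.01, 1052.05, 1444.64]
By sides: Scalene, By angles: Obtuse

Scalene, Obtuse


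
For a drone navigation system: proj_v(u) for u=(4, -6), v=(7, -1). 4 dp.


u.v = 34, |v| = sqrt(50) = 7.0711
Scalar projection = u.v / |v| = 34 / sqrt(50) = 4.8083

4.8083


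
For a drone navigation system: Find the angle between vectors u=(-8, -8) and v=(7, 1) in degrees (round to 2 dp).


u.v = -64, |u| = sqrt(128) = 11.3137, |v| = sqrt(50) = 7.0711
cos(theta) = u.v/(|u||v|) = -64/sqrt(6400) = -0.8
theta = acos(-0.8) = 143.13 degrees

143.13 degrees


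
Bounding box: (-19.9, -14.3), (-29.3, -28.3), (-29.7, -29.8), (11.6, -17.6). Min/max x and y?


x range: [-29.7, 11.6]
y range: [-29.8, -14.3]
Bounding box: (-29.7,-29.8) to (11.6,-14.3)

(-29.7,-29.8) to (11.6,-14.3)


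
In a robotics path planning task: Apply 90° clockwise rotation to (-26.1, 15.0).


90° CW: (x,y) -> (y, -x)
(-26.1,15) -> (15, 26.1)

(15, 26.1)


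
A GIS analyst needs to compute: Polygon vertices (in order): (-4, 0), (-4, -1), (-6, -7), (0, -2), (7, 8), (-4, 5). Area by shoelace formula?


Shoelace sum: ((-4)*(-1) - (-4)*0) + ((-4)*(-7) - (-6)*(-1)) + ((-6)*(-2) - 0*(-7)) + (0*8 - 7*(-2)) + (7*5 - (-4)*8) + ((-4)*0 - (-4)*5)
= 139
Area = |139|/2 = 69.5

69.5


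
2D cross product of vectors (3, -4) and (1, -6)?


u x v = u_x*v_y - u_y*v_x = 3*(-6) - (-4)*1
= (-18) - (-4) = -14

-14


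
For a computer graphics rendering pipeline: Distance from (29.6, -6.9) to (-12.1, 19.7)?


dx=-41.7, dy=26.6
d^2 = (-41.7)^2 + 26.6^2 = 2446.45
d = sqrt(2446.45) = 49.4616

49.4616


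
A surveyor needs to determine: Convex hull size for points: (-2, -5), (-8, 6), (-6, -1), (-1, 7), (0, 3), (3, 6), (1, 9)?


Convex hull vertices (CCW): (-8, 6), (-6, -1), (-2, -5), (3, 6), (1, 9)
Count = 5

5


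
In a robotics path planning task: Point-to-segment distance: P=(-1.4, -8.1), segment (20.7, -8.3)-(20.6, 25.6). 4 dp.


Project P onto AB: t = 0.0078 (clamped to [0,1])
Closest point on segment: (20.6992, -8.0348)
Distance: 22.0993

22.0993


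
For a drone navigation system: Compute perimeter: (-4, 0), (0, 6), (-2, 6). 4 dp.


Sides: (-4, 0)->(0, 6): sqrt(52) = 7.211103, (0, 6)->(-2, 6): sqrt(4) = 2, (-2, 6)->(-4, 0): sqrt(40) = 6.324555
Sum = 15.535658
Perimeter = 15.5357

15.5357


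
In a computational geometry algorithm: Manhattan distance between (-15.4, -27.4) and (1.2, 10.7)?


|(-15.4)-1.2| + |(-27.4)-10.7| = 16.6 + 38.1 = 54.7

54.7


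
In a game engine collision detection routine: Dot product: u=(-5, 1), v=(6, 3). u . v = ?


u . v = u_x*v_x + u_y*v_y = (-5)*6 + 1*3
= (-30) + 3 = -27

-27


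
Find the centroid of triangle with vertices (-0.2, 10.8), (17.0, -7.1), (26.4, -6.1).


Centroid = ((x_A+x_B+x_C)/3, (y_A+y_B+y_C)/3)
= (((-0.2)+17+26.4)/3, (10.8+(-7.1)+(-6.1))/3)
= (14.4, -0.8)

(14.4, -0.8)


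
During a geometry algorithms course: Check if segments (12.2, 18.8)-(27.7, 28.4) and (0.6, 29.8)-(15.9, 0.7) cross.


Cross products: d1=169.26, d2=767.19, d3=281.86, d4=-316.07
d1*d2 < 0 and d3*d4 < 0? no

No, they don't intersect


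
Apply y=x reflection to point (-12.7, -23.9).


Reflection over y=x: (x,y) -> (y,x)
(-12.7, -23.9) -> (-23.9, -12.7)

(-23.9, -12.7)


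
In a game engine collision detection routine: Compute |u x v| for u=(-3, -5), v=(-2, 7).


|u x v| = |(-3)*7 - (-5)*(-2)|
= |(-21) - 10| = 31

31


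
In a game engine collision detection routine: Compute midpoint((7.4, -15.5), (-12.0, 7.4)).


M = ((7.4+(-12))/2, ((-15.5)+7.4)/2)
= (-2.3, -4.05)

(-2.3, -4.05)


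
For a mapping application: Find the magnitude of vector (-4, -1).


|u| = sqrt((-4)^2 + (-1)^2) = sqrt(17) = 4.1231

4.1231


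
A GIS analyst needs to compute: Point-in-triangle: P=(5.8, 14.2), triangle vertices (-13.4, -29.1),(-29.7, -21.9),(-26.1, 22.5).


Cross products: AB x AP = -844.03, BC x BP = -1446.24, CA x CP = 1540.63
All same sign? no

No, outside


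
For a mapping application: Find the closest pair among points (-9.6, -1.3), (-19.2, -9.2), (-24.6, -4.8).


d(P0,P1) = 12.4326, d(P0,P2) = 15.4029, d(P1,P2) = 6.9656
Closest: P1 and P2

Closest pair: (-19.2, -9.2) and (-24.6, -4.8), distance = 6.9656


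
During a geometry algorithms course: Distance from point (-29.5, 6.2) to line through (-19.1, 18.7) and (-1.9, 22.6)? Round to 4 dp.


|cross product| = 174.44
|line direction| = sqrt(311.05) = 17.6366
Distance = 174.44/sqrt(311.05) = 9.8908

9.8908


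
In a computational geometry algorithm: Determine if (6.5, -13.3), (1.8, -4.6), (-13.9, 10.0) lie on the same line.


Cross product: (1.8-6.5)*(10-(-13.3)) - ((-4.6)-(-13.3))*((-13.9)-6.5)
= 67.97

No, not collinear


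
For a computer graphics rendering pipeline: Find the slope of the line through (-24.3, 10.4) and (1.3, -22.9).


slope = (y2-y1)/(x2-x1) = ((-22.9)-10.4)/(1.3-(-24.3)) = (-33.3)/25.6 = -1.3008

-1.3008


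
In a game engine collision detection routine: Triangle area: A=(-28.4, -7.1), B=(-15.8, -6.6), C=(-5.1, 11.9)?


Area = |x_A(y_B-y_C) + x_B(y_C-y_A) + x_C(y_A-y_B)|/2
= |525.4 + (-300.2) + 2.55|/2
= 227.75/2 = 113.875

113.875


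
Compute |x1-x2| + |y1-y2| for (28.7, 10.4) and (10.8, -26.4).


|28.7-10.8| + |10.4-(-26.4)| = 17.9 + 36.8 = 54.7

54.7


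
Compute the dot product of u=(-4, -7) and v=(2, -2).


u . v = u_x*v_x + u_y*v_y = (-4)*2 + (-7)*(-2)
= (-8) + 14 = 6

6


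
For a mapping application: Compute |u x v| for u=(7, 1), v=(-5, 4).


|u x v| = |7*4 - 1*(-5)|
= |28 - (-5)| = 33

33


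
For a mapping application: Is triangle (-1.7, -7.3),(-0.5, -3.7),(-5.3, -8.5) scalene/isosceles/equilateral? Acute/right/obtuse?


Side lengths squared: AB^2=14.4, BC^2=46.08, CA^2=14.4
Sorted: [14.4, 14.4, 46.08]
By sides: Isosceles, By angles: Obtuse

Isosceles, Obtuse


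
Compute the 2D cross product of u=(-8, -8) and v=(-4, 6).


u x v = u_x*v_y - u_y*v_x = (-8)*6 - (-8)*(-4)
= (-48) - 32 = -80

-80


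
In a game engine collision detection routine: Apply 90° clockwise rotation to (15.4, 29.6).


90° CW: (x,y) -> (y, -x)
(15.4,29.6) -> (29.6, -15.4)

(29.6, -15.4)


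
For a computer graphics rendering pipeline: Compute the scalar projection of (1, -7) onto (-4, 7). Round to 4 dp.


u.v = -53, |v| = sqrt(65) = 8.0623
Scalar projection = u.v / |v| = -53 / sqrt(65) = -6.5738

-6.5738


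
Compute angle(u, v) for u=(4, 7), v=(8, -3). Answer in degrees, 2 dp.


u.v = 11, |u| = sqrt(65) = 8.0623, |v| = sqrt(73) = 8.544
cos(theta) = u.v/(|u||v|) = 11/sqrt(4745) = 0.159689
theta = acos(0.159689) = 80.81 degrees

80.81 degrees


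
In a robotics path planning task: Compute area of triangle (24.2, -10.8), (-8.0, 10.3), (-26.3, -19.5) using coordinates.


Area = |x_A(y_B-y_C) + x_B(y_C-y_A) + x_C(y_A-y_B)|/2
= |721.16 + 69.6 + 554.93|/2
= 1345.69/2 = 672.845

672.845


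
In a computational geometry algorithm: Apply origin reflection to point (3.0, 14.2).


Reflection over origin: (x,y) -> (-x,-y)
(3, 14.2) -> (-3, -14.2)

(-3, -14.2)


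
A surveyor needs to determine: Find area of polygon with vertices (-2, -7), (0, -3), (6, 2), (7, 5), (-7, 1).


Shoelace sum: ((-2)*(-3) - 0*(-7)) + (0*2 - 6*(-3)) + (6*5 - 7*2) + (7*1 - (-7)*5) + ((-7)*(-7) - (-2)*1)
= 133
Area = |133|/2 = 66.5

66.5


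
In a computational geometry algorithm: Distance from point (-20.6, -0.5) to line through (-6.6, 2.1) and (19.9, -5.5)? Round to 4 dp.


|cross product| = 175.3
|line direction| = sqrt(760.01) = 27.5683
Distance = 175.3/sqrt(760.01) = 6.3588

6.3588


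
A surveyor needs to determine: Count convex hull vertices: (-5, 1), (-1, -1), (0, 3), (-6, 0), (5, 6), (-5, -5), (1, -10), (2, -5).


Convex hull vertices (CCW): (-6, 0), (-5, -5), (1, -10), (5, 6), (-5, 1)
Count = 5

5


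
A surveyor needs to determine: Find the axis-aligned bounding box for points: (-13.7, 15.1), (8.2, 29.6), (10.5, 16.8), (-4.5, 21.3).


x range: [-13.7, 10.5]
y range: [15.1, 29.6]
Bounding box: (-13.7,15.1) to (10.5,29.6)

(-13.7,15.1) to (10.5,29.6)


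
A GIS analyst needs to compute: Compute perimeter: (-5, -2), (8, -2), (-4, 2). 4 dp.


Sides: (-5, -2)->(8, -2): sqrt(169) = 13, (8, -2)->(-4, 2): sqrt(160) = 12.649111, (-4, 2)->(-5, -2): sqrt(17) = 4.123106
Sum = 29.772217
Perimeter = 29.7722

29.7722


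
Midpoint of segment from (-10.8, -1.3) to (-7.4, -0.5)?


M = (((-10.8)+(-7.4))/2, ((-1.3)+(-0.5))/2)
= (-9.1, -0.9)

(-9.1, -0.9)


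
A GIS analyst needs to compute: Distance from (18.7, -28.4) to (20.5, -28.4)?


dx=1.8, dy=0
d^2 = 1.8^2 + 0^2 = 3.24
d = sqrt(3.24) = 1.8

1.8


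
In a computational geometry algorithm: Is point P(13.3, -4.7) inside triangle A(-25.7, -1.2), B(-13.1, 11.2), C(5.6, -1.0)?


Cross products: AB x AP = -527.7, BC x BP = 24.75, CA x CP = 117.35
All same sign? no

No, outside


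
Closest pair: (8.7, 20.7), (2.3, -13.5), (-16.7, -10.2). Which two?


d(P0,P1) = 34.7937, d(P0,P2) = 39.9996, d(P1,P2) = 19.2844
Closest: P1 and P2

Closest pair: (2.3, -13.5) and (-16.7, -10.2), distance = 19.2844


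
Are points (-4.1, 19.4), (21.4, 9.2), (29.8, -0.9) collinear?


Cross product: (21.4-(-4.1))*((-0.9)-19.4) - (9.2-19.4)*(29.8-(-4.1))
= -171.87

No, not collinear


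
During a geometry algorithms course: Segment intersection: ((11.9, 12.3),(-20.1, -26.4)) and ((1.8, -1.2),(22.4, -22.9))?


Cross products: d1=497.27, d2=-994.35, d3=41.13, d4=1532.75
d1*d2 < 0 and d3*d4 < 0? no

No, they don't intersect


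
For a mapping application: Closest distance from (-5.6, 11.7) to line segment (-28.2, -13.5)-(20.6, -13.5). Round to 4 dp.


Project P onto AB: t = 0.4631 (clamped to [0,1])
Closest point on segment: (-5.6, -13.5)
Distance: 25.2

25.2


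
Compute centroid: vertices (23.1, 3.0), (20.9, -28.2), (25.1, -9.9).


Centroid = ((x_A+x_B+x_C)/3, (y_A+y_B+y_C)/3)
= ((23.1+20.9+25.1)/3, (3+(-28.2)+(-9.9))/3)
= (23.0333, -11.7)

(23.0333, -11.7)


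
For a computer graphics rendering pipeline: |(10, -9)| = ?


|u| = sqrt(10^2 + (-9)^2) = sqrt(181) = 13.4536

13.4536


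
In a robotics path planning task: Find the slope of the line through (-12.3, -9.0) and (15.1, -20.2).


slope = (y2-y1)/(x2-x1) = ((-20.2)-(-9))/(15.1-(-12.3)) = (-11.2)/27.4 = -0.4088

-0.4088


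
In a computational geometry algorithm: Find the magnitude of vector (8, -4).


|u| = sqrt(8^2 + (-4)^2) = sqrt(80) = 8.9443

8.9443


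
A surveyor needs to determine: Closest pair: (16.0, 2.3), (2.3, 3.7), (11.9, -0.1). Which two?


d(P0,P1) = 13.7713, d(P0,P2) = 4.7508, d(P1,P2) = 10.3247
Closest: P0 and P2

Closest pair: (16.0, 2.3) and (11.9, -0.1), distance = 4.7508


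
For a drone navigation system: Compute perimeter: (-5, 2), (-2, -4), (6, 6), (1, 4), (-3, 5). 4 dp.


Sides: (-5, 2)->(-2, -4): sqrt(45) = 6.708204, (-2, -4)->(6, 6): sqrt(164) = 12.806248, (6, 6)->(1, 4): sqrt(29) = 5.385165, (1, 4)->(-3, 5): sqrt(17) = 4.123106, (-3, 5)->(-5, 2): sqrt(13) = 3.605551
Sum = 32.628274
Perimeter = 32.6283

32.6283


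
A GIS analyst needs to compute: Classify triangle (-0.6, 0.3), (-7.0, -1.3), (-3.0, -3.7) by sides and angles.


Side lengths squared: AB^2=43.52, BC^2=21.76, CA^2=21.76
Sorted: [21.76, 21.76, 43.52]
By sides: Isosceles, By angles: Right

Isosceles, Right


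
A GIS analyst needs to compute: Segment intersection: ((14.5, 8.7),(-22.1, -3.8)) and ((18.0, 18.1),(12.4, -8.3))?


Cross products: d1=-39.76, d2=-936, d3=-300.29, d4=595.95
d1*d2 < 0 and d3*d4 < 0? no

No, they don't intersect


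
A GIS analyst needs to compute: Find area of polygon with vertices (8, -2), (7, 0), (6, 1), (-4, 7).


Shoelace sum: (8*0 - 7*(-2)) + (7*1 - 6*0) + (6*7 - (-4)*1) + ((-4)*(-2) - 8*7)
= 19
Area = |19|/2 = 9.5

9.5


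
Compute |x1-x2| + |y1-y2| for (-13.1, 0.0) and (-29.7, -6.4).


|(-13.1)-(-29.7)| + |0-(-6.4)| = 16.6 + 6.4 = 23

23


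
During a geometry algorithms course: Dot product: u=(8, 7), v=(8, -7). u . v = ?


u . v = u_x*v_x + u_y*v_y = 8*8 + 7*(-7)
= 64 + (-49) = 15

15


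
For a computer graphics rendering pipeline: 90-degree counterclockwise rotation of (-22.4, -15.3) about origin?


90° CCW: (x,y) -> (-y, x)
(-22.4,-15.3) -> (15.3, -22.4)

(15.3, -22.4)


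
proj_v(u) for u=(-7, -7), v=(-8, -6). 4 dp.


u.v = 98, |v| = sqrt(100) = 10
Scalar projection = u.v / |v| = 98 / sqrt(100) = 9.8

9.8


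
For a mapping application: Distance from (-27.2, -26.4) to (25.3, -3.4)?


dx=52.5, dy=23
d^2 = 52.5^2 + 23^2 = 3285.25
d = sqrt(3285.25) = 57.3171

57.3171


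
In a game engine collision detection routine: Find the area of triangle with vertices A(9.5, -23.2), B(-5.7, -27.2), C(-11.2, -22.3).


Area = |x_A(y_B-y_C) + x_B(y_C-y_A) + x_C(y_A-y_B)|/2
= |(-46.55) + (-5.13) + (-44.8)|/2
= 96.48/2 = 48.24

48.24


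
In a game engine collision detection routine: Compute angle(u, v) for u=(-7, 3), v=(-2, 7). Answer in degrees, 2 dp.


u.v = 35, |u| = sqrt(58) = 7.6158, |v| = sqrt(53) = 7.2801
cos(theta) = u.v/(|u||v|) = 35/sqrt(3074) = 0.631271
theta = acos(0.631271) = 50.86 degrees

50.86 degrees


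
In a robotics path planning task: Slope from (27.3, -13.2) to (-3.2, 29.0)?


slope = (y2-y1)/(x2-x1) = (29-(-13.2))/((-3.2)-27.3) = 42.2/(-30.5) = -1.3836

-1.3836


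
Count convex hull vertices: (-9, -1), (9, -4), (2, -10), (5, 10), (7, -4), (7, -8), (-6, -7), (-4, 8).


Convex hull vertices (CCW): (-9, -1), (-6, -7), (2, -10), (7, -8), (9, -4), (5, 10), (-4, 8)
Count = 7

7


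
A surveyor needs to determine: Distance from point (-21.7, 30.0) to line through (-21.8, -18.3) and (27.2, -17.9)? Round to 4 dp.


|cross product| = 2366.66
|line direction| = sqrt(2401.16) = 49.0016
Distance = 2366.66/sqrt(2401.16) = 48.2976

48.2976


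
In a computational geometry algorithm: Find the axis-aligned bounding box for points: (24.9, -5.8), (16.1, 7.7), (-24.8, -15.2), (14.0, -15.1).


x range: [-24.8, 24.9]
y range: [-15.2, 7.7]
Bounding box: (-24.8,-15.2) to (24.9,7.7)

(-24.8,-15.2) to (24.9,7.7)


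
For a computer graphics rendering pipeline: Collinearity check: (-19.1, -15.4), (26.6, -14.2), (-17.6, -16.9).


Cross product: (26.6-(-19.1))*((-16.9)-(-15.4)) - ((-14.2)-(-15.4))*((-17.6)-(-19.1))
= -70.35

No, not collinear


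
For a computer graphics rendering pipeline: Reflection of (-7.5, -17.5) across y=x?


Reflection over y=x: (x,y) -> (y,x)
(-7.5, -17.5) -> (-17.5, -7.5)

(-17.5, -7.5)


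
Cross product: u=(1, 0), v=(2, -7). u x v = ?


u x v = u_x*v_y - u_y*v_x = 1*(-7) - 0*2
= (-7) - 0 = -7

-7


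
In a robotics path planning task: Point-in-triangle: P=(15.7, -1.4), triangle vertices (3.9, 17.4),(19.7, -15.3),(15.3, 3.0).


Cross products: AB x AP = 88.82, BC x BP = 12.04, CA x CP = 44.4
All same sign? yes

Yes, inside


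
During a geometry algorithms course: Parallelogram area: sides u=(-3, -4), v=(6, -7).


|u x v| = |(-3)*(-7) - (-4)*6|
= |21 - (-24)| = 45

45


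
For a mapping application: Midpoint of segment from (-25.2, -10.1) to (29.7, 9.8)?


M = (((-25.2)+29.7)/2, ((-10.1)+9.8)/2)
= (2.25, -0.15)

(2.25, -0.15)


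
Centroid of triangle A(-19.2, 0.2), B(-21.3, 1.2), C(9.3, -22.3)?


Centroid = ((x_A+x_B+x_C)/3, (y_A+y_B+y_C)/3)
= (((-19.2)+(-21.3)+9.3)/3, (0.2+1.2+(-22.3))/3)
= (-10.4, -6.9667)

(-10.4, -6.9667)


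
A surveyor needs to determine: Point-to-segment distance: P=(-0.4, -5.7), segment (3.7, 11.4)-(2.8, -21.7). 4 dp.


Project P onto AB: t = 0.5196 (clamped to [0,1])
Closest point on segment: (3.2324, -5.7988)
Distance: 3.6337

3.6337


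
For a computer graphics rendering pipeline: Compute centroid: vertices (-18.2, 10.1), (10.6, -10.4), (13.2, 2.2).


Centroid = ((x_A+x_B+x_C)/3, (y_A+y_B+y_C)/3)
= (((-18.2)+10.6+13.2)/3, (10.1+(-10.4)+2.2)/3)
= (1.8667, 0.6333)

(1.8667, 0.6333)


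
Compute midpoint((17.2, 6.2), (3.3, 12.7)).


M = ((17.2+3.3)/2, (6.2+12.7)/2)
= (10.25, 9.45)

(10.25, 9.45)


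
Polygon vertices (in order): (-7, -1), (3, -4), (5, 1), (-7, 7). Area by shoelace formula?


Shoelace sum: ((-7)*(-4) - 3*(-1)) + (3*1 - 5*(-4)) + (5*7 - (-7)*1) + ((-7)*(-1) - (-7)*7)
= 152
Area = |152|/2 = 76

76


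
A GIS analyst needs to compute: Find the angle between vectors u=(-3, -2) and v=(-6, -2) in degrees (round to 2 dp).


u.v = 22, |u| = sqrt(13) = 3.6056, |v| = sqrt(40) = 6.3246
cos(theta) = u.v/(|u||v|) = 22/sqrt(520) = 0.964764
theta = acos(0.964764) = 15.26 degrees

15.26 degrees


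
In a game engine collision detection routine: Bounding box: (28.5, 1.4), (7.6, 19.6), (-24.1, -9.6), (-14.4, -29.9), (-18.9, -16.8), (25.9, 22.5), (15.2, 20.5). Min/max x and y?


x range: [-24.1, 28.5]
y range: [-29.9, 22.5]
Bounding box: (-24.1,-29.9) to (28.5,22.5)

(-24.1,-29.9) to (28.5,22.5)


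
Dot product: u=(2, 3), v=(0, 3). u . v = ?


u . v = u_x*v_x + u_y*v_y = 2*0 + 3*3
= 0 + 9 = 9

9


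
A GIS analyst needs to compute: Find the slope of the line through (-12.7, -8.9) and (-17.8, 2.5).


slope = (y2-y1)/(x2-x1) = (2.5-(-8.9))/((-17.8)-(-12.7)) = 11.4/(-5.1) = -2.2353

-2.2353


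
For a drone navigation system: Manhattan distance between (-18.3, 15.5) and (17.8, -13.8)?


|(-18.3)-17.8| + |15.5-(-13.8)| = 36.1 + 29.3 = 65.4

65.4


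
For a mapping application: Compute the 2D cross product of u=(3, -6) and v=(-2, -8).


u x v = u_x*v_y - u_y*v_x = 3*(-8) - (-6)*(-2)
= (-24) - 12 = -36

-36


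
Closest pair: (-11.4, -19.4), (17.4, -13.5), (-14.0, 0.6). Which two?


d(P0,P1) = 29.3981, d(P0,P2) = 20.1683, d(P1,P2) = 34.4205
Closest: P0 and P2

Closest pair: (-11.4, -19.4) and (-14.0, 0.6), distance = 20.1683


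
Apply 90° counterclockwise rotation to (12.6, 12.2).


90° CCW: (x,y) -> (-y, x)
(12.6,12.2) -> (-12.2, 12.6)

(-12.2, 12.6)


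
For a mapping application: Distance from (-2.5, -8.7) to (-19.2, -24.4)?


dx=-16.7, dy=-15.7
d^2 = (-16.7)^2 + (-15.7)^2 = 525.38
d = sqrt(525.38) = 22.9212

22.9212


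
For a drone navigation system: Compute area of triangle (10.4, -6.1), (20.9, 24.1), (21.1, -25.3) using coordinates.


Area = |x_A(y_B-y_C) + x_B(y_C-y_A) + x_C(y_A-y_B)|/2
= |513.76 + (-401.28) + (-637.22)|/2
= 524.74/2 = 262.37

262.37


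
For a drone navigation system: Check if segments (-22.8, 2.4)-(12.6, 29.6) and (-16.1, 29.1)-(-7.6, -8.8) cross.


Cross products: d1=-480.88, d2=1091.98, d3=762.94, d4=-809.92
d1*d2 < 0 and d3*d4 < 0? yes

Yes, they intersect


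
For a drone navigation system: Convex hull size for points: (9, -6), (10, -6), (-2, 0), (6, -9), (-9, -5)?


Convex hull vertices (CCW): (-9, -5), (6, -9), (10, -6), (-2, 0)
Count = 4

4


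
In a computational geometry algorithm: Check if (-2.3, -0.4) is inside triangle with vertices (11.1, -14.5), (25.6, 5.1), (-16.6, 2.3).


Cross products: AB x AP = 467.09, BC x BP = 153.98, CA x CP = 165.45
All same sign? yes

Yes, inside


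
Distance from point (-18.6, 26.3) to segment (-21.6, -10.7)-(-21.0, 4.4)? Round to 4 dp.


Project P onto AB: t = 1 (clamped to [0,1])
Closest point on segment: (-21, 4.4)
Distance: 22.0311

22.0311


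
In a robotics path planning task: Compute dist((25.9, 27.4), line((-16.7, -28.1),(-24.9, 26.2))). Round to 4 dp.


|cross product| = 2768.28
|line direction| = sqrt(3015.73) = 54.9157
Distance = 2768.28/sqrt(3015.73) = 50.4097

50.4097


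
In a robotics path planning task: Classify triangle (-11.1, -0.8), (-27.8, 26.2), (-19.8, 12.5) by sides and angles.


Side lengths squared: AB^2=1007.89, BC^2=251.69, CA^2=252.58
Sorted: [251.69, 252.58, 1007.89]
By sides: Scalene, By angles: Obtuse

Scalene, Obtuse


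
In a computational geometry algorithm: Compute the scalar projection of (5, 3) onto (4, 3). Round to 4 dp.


u.v = 29, |v| = sqrt(25) = 5
Scalar projection = u.v / |v| = 29 / sqrt(25) = 5.8

5.8


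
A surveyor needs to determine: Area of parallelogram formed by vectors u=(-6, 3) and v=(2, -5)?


|u x v| = |(-6)*(-5) - 3*2|
= |30 - 6| = 24

24


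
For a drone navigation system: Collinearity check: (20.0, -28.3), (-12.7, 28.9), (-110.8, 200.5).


Cross product: ((-12.7)-20)*(200.5-(-28.3)) - (28.9-(-28.3))*((-110.8)-20)
= 0

Yes, collinear


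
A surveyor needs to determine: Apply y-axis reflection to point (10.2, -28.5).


Reflection over y-axis: (x,y) -> (-x,y)
(10.2, -28.5) -> (-10.2, -28.5)

(-10.2, -28.5)


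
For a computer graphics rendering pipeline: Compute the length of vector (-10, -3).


|u| = sqrt((-10)^2 + (-3)^2) = sqrt(109) = 10.4403

10.4403


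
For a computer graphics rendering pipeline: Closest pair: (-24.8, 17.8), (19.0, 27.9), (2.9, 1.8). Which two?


d(P0,P1) = 44.9494, d(P0,P2) = 31.9889, d(P1,P2) = 30.6663
Closest: P1 and P2

Closest pair: (19.0, 27.9) and (2.9, 1.8), distance = 30.6663


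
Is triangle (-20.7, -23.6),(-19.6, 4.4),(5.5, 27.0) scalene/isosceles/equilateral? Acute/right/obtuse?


Side lengths squared: AB^2=785.21, BC^2=1140.77, CA^2=3246.8
Sorted: [785.21, 1140.77, 3246.8]
By sides: Scalene, By angles: Obtuse

Scalene, Obtuse


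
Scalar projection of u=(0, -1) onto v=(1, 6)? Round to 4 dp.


u.v = -6, |v| = sqrt(37) = 6.0828
Scalar projection = u.v / |v| = -6 / sqrt(37) = -0.9864

-0.9864


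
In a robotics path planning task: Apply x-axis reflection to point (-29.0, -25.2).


Reflection over x-axis: (x,y) -> (x,-y)
(-29, -25.2) -> (-29, 25.2)

(-29, 25.2)


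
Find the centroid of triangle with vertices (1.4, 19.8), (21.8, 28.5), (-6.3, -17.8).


Centroid = ((x_A+x_B+x_C)/3, (y_A+y_B+y_C)/3)
= ((1.4+21.8+(-6.3))/3, (19.8+28.5+(-17.8))/3)
= (5.6333, 10.1667)

(5.6333, 10.1667)


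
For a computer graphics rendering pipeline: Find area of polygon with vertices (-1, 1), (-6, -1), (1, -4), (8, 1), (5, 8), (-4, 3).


Shoelace sum: ((-1)*(-1) - (-6)*1) + ((-6)*(-4) - 1*(-1)) + (1*1 - 8*(-4)) + (8*8 - 5*1) + (5*3 - (-4)*8) + ((-4)*1 - (-1)*3)
= 170
Area = |170|/2 = 85

85


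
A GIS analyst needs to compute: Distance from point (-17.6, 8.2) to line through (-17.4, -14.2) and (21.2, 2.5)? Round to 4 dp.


|cross product| = 867.98
|line direction| = sqrt(1768.85) = 42.0577
Distance = 867.98/sqrt(1768.85) = 20.6378

20.6378


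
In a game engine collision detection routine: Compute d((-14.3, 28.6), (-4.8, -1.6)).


dx=9.5, dy=-30.2
d^2 = 9.5^2 + (-30.2)^2 = 1002.29
d = sqrt(1002.29) = 31.659

31.659


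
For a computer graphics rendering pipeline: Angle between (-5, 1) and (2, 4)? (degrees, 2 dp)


u.v = -6, |u| = sqrt(26) = 5.099, |v| = sqrt(20) = 4.4721
cos(theta) = u.v/(|u||v|) = -6/sqrt(520) = -0.263117
theta = acos(-0.263117) = 105.26 degrees

105.26 degrees


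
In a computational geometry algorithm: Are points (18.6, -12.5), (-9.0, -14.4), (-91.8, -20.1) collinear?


Cross product: ((-9)-18.6)*((-20.1)-(-12.5)) - ((-14.4)-(-12.5))*((-91.8)-18.6)
= 0

Yes, collinear


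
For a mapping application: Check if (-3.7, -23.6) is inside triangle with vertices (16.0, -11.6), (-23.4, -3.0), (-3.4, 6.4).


Cross products: AB x AP = 642.22, BC x BP = -597.18, CA x CP = -587.4
All same sign? no

No, outside


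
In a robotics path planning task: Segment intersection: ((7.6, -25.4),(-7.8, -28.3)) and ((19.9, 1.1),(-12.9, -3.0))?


Cross products: d1=818.77, d2=850.75, d3=-372.43, d4=-404.41
d1*d2 < 0 and d3*d4 < 0? no

No, they don't intersect


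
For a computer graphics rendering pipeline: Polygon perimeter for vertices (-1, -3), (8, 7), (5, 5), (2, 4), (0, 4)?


Sides: (-1, -3)->(8, 7): sqrt(181) = 13.453624, (8, 7)->(5, 5): sqrt(13) = 3.605551, (5, 5)->(2, 4): sqrt(10) = 3.162278, (2, 4)->(0, 4): sqrt(4) = 2, (0, 4)->(-1, -3): sqrt(50) = 7.071068
Sum = 29.292521
Perimeter = 29.2925

29.2925


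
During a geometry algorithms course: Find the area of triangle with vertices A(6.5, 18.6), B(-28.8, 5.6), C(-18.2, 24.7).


Area = |x_A(y_B-y_C) + x_B(y_C-y_A) + x_C(y_A-y_B)|/2
= |(-124.15) + (-175.68) + (-236.6)|/2
= 536.43/2 = 268.215

268.215


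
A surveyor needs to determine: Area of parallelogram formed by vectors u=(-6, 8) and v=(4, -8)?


|u x v| = |(-6)*(-8) - 8*4|
= |48 - 32| = 16

16


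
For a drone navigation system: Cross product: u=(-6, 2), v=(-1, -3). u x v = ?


u x v = u_x*v_y - u_y*v_x = (-6)*(-3) - 2*(-1)
= 18 - (-2) = 20

20


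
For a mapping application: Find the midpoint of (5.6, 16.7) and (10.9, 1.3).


M = ((5.6+10.9)/2, (16.7+1.3)/2)
= (8.25, 9)

(8.25, 9)


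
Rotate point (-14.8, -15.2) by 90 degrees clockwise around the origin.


90° CW: (x,y) -> (y, -x)
(-14.8,-15.2) -> (-15.2, 14.8)

(-15.2, 14.8)


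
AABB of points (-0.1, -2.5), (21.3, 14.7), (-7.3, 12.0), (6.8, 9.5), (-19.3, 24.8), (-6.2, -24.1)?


x range: [-19.3, 21.3]
y range: [-24.1, 24.8]
Bounding box: (-19.3,-24.1) to (21.3,24.8)

(-19.3,-24.1) to (21.3,24.8)


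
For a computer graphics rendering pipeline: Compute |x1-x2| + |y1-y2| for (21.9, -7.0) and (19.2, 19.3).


|21.9-19.2| + |(-7)-19.3| = 2.7 + 26.3 = 29

29


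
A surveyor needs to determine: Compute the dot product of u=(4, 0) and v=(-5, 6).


u . v = u_x*v_x + u_y*v_y = 4*(-5) + 0*6
= (-20) + 0 = -20

-20


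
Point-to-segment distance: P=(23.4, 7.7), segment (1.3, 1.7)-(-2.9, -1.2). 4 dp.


Project P onto AB: t = 0 (clamped to [0,1])
Closest point on segment: (1.3, 1.7)
Distance: 22.9

22.9


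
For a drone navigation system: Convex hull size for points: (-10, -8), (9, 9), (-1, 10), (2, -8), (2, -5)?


Convex hull vertices (CCW): (-10, -8), (2, -8), (9, 9), (-1, 10)
Count = 4

4


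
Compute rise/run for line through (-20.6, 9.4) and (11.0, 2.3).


slope = (y2-y1)/(x2-x1) = (2.3-9.4)/(11-(-20.6)) = (-7.1)/31.6 = -0.2247

-0.2247


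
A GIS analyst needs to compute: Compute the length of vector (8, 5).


|u| = sqrt(8^2 + 5^2) = sqrt(89) = 9.434

9.434


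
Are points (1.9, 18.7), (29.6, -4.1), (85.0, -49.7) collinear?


Cross product: (29.6-1.9)*((-49.7)-18.7) - ((-4.1)-18.7)*(85-1.9)
= 0

Yes, collinear


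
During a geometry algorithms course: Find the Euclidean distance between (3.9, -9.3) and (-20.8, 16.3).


dx=-24.7, dy=25.6
d^2 = (-24.7)^2 + 25.6^2 = 1265.45
d = sqrt(1265.45) = 35.5732

35.5732


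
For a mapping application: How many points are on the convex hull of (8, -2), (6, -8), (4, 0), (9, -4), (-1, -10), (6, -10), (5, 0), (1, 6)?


Convex hull vertices (CCW): (-1, -10), (6, -10), (9, -4), (8, -2), (1, 6)
Count = 5

5


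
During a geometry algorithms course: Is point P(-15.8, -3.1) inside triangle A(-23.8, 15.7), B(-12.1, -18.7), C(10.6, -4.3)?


Cross products: AB x AP = 55.24, BC x BP = 407.4, CA x CP = 486.72
All same sign? yes

Yes, inside


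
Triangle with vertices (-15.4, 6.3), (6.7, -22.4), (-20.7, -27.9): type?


Side lengths squared: AB^2=1312.1, BC^2=781.01, CA^2=1197.73
Sorted: [781.01, 1197.73, 1312.1]
By sides: Scalene, By angles: Acute

Scalene, Acute


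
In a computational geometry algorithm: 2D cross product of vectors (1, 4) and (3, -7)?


u x v = u_x*v_y - u_y*v_x = 1*(-7) - 4*3
= (-7) - 12 = -19

-19


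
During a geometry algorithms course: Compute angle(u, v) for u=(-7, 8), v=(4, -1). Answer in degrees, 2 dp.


u.v = -36, |u| = sqrt(113) = 10.6301, |v| = sqrt(17) = 4.1231
cos(theta) = u.v/(|u||v|) = -36/sqrt(1921) = -0.82137
theta = acos(-0.82137) = 145.22 degrees

145.22 degrees


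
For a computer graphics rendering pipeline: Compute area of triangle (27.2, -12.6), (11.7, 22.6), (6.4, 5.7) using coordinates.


Area = |x_A(y_B-y_C) + x_B(y_C-y_A) + x_C(y_A-y_B)|/2
= |459.68 + 214.11 + (-225.28)|/2
= 448.51/2 = 224.255

224.255


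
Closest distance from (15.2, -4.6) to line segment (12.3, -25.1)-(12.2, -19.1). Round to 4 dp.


Project P onto AB: t = 1 (clamped to [0,1])
Closest point on segment: (12.2, -19.1)
Distance: 14.8071

14.8071


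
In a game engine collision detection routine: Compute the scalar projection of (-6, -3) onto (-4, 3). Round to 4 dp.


u.v = 15, |v| = sqrt(25) = 5
Scalar projection = u.v / |v| = 15 / sqrt(25) = 3

3


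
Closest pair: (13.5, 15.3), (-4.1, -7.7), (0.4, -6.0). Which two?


d(P0,P1) = 28.9614, d(P0,P2) = 25.006, d(P1,P2) = 4.8104
Closest: P1 and P2

Closest pair: (-4.1, -7.7) and (0.4, -6.0), distance = 4.8104


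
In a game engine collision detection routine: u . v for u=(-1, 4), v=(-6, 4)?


u . v = u_x*v_x + u_y*v_y = (-1)*(-6) + 4*4
= 6 + 16 = 22

22


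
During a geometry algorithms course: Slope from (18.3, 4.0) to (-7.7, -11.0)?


slope = (y2-y1)/(x2-x1) = ((-11)-4)/((-7.7)-18.3) = (-15)/(-26) = 0.5769

0.5769


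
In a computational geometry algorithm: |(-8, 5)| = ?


|u| = sqrt((-8)^2 + 5^2) = sqrt(89) = 9.434

9.434


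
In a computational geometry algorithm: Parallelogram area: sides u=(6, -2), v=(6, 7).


|u x v| = |6*7 - (-2)*6|
= |42 - (-12)| = 54

54


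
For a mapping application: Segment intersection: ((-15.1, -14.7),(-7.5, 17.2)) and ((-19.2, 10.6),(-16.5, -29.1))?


Cross products: d1=94.46, d2=482.31, d3=323.07, d4=-64.78
d1*d2 < 0 and d3*d4 < 0? no

No, they don't intersect


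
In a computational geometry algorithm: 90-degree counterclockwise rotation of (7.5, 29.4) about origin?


90° CCW: (x,y) -> (-y, x)
(7.5,29.4) -> (-29.4, 7.5)

(-29.4, 7.5)


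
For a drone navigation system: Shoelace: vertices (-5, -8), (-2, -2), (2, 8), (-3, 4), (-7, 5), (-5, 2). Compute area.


Shoelace sum: ((-5)*(-2) - (-2)*(-8)) + ((-2)*8 - 2*(-2)) + (2*4 - (-3)*8) + ((-3)*5 - (-7)*4) + ((-7)*2 - (-5)*5) + ((-5)*(-8) - (-5)*2)
= 88
Area = |88|/2 = 44

44


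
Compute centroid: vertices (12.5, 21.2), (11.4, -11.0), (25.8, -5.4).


Centroid = ((x_A+x_B+x_C)/3, (y_A+y_B+y_C)/3)
= ((12.5+11.4+25.8)/3, (21.2+(-11)+(-5.4))/3)
= (16.5667, 1.6)

(16.5667, 1.6)


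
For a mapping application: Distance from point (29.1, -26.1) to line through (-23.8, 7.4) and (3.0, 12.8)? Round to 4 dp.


|cross product| = 1183.46
|line direction| = sqrt(747.4) = 27.3386
Distance = 1183.46/sqrt(747.4) = 43.2889

43.2889


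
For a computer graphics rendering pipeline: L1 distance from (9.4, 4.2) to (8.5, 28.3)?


|9.4-8.5| + |4.2-28.3| = 0.9 + 24.1 = 25

25


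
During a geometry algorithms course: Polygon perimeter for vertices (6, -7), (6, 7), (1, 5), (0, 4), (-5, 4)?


Sides: (6, -7)->(6, 7): sqrt(196) = 14, (6, 7)->(1, 5): sqrt(29) = 5.385165, (1, 5)->(0, 4): sqrt(2) = 1.414214, (0, 4)->(-5, 4): sqrt(25) = 5, (-5, 4)->(6, -7): sqrt(242) = 15.556349
Sum = 41.355728
Perimeter = 41.3557

41.3557


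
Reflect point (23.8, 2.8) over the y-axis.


Reflection over y-axis: (x,y) -> (-x,y)
(23.8, 2.8) -> (-23.8, 2.8)

(-23.8, 2.8)


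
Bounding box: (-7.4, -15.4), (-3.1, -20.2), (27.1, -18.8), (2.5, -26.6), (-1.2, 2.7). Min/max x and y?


x range: [-7.4, 27.1]
y range: [-26.6, 2.7]
Bounding box: (-7.4,-26.6) to (27.1,2.7)

(-7.4,-26.6) to (27.1,2.7)


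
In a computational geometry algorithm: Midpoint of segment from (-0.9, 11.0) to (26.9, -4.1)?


M = (((-0.9)+26.9)/2, (11+(-4.1))/2)
= (13, 3.45)

(13, 3.45)


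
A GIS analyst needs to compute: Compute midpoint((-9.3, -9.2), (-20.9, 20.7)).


M = (((-9.3)+(-20.9))/2, ((-9.2)+20.7)/2)
= (-15.1, 5.75)

(-15.1, 5.75)


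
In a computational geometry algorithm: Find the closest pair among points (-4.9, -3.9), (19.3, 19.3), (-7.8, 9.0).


d(P0,P1) = 33.5243, d(P0,P2) = 13.222, d(P1,P2) = 28.9914
Closest: P0 and P2

Closest pair: (-4.9, -3.9) and (-7.8, 9.0), distance = 13.222


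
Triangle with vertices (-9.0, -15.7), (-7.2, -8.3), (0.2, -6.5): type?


Side lengths squared: AB^2=58, BC^2=58, CA^2=169.28
Sorted: [58, 58, 169.28]
By sides: Isosceles, By angles: Obtuse

Isosceles, Obtuse


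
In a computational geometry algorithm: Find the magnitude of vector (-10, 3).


|u| = sqrt((-10)^2 + 3^2) = sqrt(109) = 10.4403

10.4403


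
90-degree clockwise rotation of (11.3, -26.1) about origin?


90° CW: (x,y) -> (y, -x)
(11.3,-26.1) -> (-26.1, -11.3)

(-26.1, -11.3)


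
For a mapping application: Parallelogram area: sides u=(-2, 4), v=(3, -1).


|u x v| = |(-2)*(-1) - 4*3|
= |2 - 12| = 10

10


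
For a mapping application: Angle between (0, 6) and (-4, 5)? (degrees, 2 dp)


u.v = 30, |u| = sqrt(36) = 6, |v| = sqrt(41) = 6.4031
cos(theta) = u.v/(|u||v|) = 30/sqrt(1476) = 0.780869
theta = acos(0.780869) = 38.66 degrees

38.66 degrees


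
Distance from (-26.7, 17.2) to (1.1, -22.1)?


dx=27.8, dy=-39.3
d^2 = 27.8^2 + (-39.3)^2 = 2317.33
d = sqrt(2317.33) = 48.1387

48.1387


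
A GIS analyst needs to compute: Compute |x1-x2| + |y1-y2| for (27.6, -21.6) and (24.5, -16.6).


|27.6-24.5| + |(-21.6)-(-16.6)| = 3.1 + 5 = 8.1

8.1


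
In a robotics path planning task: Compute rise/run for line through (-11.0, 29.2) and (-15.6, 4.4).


slope = (y2-y1)/(x2-x1) = (4.4-29.2)/((-15.6)-(-11)) = (-24.8)/(-4.6) = 5.3913

5.3913


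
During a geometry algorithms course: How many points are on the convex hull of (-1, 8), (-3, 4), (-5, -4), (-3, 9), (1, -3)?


Convex hull vertices (CCW): (-5, -4), (1, -3), (-1, 8), (-3, 9)
Count = 4

4


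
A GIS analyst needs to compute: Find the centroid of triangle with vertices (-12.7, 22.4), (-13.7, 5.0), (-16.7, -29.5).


Centroid = ((x_A+x_B+x_C)/3, (y_A+y_B+y_C)/3)
= (((-12.7)+(-13.7)+(-16.7))/3, (22.4+5+(-29.5))/3)
= (-14.3667, -0.7)

(-14.3667, -0.7)


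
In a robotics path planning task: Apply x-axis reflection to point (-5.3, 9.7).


Reflection over x-axis: (x,y) -> (x,-y)
(-5.3, 9.7) -> (-5.3, -9.7)

(-5.3, -9.7)


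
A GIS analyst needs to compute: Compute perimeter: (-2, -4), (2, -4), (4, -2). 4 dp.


Sides: (-2, -4)->(2, -4): sqrt(16) = 4, (2, -4)->(4, -2): sqrt(8) = 2.828427, (4, -2)->(-2, -4): sqrt(40) = 6.324555
Sum = 13.152982
Perimeter = 13.153

13.153


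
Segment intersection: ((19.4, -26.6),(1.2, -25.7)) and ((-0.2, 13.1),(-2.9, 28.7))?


Cross products: d1=-198.57, d2=82.92, d3=-704.9, d4=-986.39
d1*d2 < 0 and d3*d4 < 0? no

No, they don't intersect


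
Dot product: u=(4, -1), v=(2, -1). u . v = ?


u . v = u_x*v_x + u_y*v_y = 4*2 + (-1)*(-1)
= 8 + 1 = 9

9


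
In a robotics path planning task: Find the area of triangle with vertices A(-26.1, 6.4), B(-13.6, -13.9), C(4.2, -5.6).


Area = |x_A(y_B-y_C) + x_B(y_C-y_A) + x_C(y_A-y_B)|/2
= |216.63 + 163.2 + 85.26|/2
= 465.09/2 = 232.545

232.545


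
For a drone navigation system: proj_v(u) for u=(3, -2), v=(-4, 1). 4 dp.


u.v = -14, |v| = sqrt(17) = 4.1231
Scalar projection = u.v / |v| = -14 / sqrt(17) = -3.3955

-3.3955


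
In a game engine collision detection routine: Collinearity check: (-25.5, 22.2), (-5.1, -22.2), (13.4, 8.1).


Cross product: ((-5.1)-(-25.5))*(8.1-22.2) - ((-22.2)-22.2)*(13.4-(-25.5))
= 1439.52

No, not collinear


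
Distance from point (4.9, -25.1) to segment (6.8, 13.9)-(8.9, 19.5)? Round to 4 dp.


Project P onto AB: t = 0 (clamped to [0,1])
Closest point on segment: (6.8, 13.9)
Distance: 39.0463

39.0463


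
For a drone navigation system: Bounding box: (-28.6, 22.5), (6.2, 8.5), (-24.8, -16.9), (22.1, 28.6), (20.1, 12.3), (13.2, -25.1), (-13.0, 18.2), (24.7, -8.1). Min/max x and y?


x range: [-28.6, 24.7]
y range: [-25.1, 28.6]
Bounding box: (-28.6,-25.1) to (24.7,28.6)

(-28.6,-25.1) to (24.7,28.6)


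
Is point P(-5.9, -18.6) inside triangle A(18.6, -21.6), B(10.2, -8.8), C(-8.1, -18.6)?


Cross products: AB x AP = 288.4, BC x BP = 21.56, CA x CP = 6.6
All same sign? yes

Yes, inside


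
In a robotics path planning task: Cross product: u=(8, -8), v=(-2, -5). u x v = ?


u x v = u_x*v_y - u_y*v_x = 8*(-5) - (-8)*(-2)
= (-40) - 16 = -56

-56


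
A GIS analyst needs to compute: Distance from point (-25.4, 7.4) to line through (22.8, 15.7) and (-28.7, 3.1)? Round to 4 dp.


|cross product| = 179.87
|line direction| = sqrt(2811.01) = 53.019
Distance = 179.87/sqrt(2811.01) = 3.3926

3.3926


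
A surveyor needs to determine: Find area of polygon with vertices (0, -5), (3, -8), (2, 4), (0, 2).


Shoelace sum: (0*(-8) - 3*(-5)) + (3*4 - 2*(-8)) + (2*2 - 0*4) + (0*(-5) - 0*2)
= 47
Area = |47|/2 = 23.5

23.5


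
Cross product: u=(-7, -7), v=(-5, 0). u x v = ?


u x v = u_x*v_y - u_y*v_x = (-7)*0 - (-7)*(-5)
= 0 - 35 = -35

-35


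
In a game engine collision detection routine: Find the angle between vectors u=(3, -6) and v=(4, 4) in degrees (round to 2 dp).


u.v = -12, |u| = sqrt(45) = 6.7082, |v| = sqrt(32) = 5.6569
cos(theta) = u.v/(|u||v|) = -12/sqrt(1440) = -0.316228
theta = acos(-0.316228) = 108.43 degrees

108.43 degrees


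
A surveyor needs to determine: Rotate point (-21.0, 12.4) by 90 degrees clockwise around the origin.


90° CW: (x,y) -> (y, -x)
(-21,12.4) -> (12.4, 21)

(12.4, 21)


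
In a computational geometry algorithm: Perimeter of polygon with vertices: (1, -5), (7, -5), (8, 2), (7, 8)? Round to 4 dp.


Sides: (1, -5)->(7, -5): sqrt(36) = 6, (7, -5)->(8, 2): sqrt(50) = 7.071068, (8, 2)->(7, 8): sqrt(37) = 6.082763, (7, 8)->(1, -5): sqrt(205) = 14.317821
Sum = 33.471652
Perimeter = 33.4717

33.4717


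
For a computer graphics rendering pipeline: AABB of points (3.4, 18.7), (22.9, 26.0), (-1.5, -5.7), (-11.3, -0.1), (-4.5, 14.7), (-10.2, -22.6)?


x range: [-11.3, 22.9]
y range: [-22.6, 26]
Bounding box: (-11.3,-22.6) to (22.9,26)

(-11.3,-22.6) to (22.9,26)


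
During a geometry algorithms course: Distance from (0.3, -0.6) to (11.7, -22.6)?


dx=11.4, dy=-22
d^2 = 11.4^2 + (-22)^2 = 613.96
d = sqrt(613.96) = 24.7782

24.7782


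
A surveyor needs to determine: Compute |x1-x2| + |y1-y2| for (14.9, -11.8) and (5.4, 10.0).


|14.9-5.4| + |(-11.8)-10| = 9.5 + 21.8 = 31.3

31.3


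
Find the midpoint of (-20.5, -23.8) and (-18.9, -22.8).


M = (((-20.5)+(-18.9))/2, ((-23.8)+(-22.8))/2)
= (-19.7, -23.3)

(-19.7, -23.3)


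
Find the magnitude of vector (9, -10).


|u| = sqrt(9^2 + (-10)^2) = sqrt(181) = 13.4536

13.4536


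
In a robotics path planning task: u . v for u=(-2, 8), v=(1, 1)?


u . v = u_x*v_x + u_y*v_y = (-2)*1 + 8*1
= (-2) + 8 = 6

6


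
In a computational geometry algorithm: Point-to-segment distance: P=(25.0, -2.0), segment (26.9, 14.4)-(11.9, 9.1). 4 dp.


Project P onto AB: t = 0.456 (clamped to [0,1])
Closest point on segment: (20.0594, 11.983)
Distance: 14.8302

14.8302


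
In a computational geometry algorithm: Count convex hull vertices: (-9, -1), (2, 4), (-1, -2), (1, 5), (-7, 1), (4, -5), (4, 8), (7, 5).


Convex hull vertices (CCW): (-9, -1), (4, -5), (7, 5), (4, 8), (-7, 1)
Count = 5

5


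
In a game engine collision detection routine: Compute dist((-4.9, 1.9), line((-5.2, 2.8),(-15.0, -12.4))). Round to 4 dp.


|cross product| = 13.38
|line direction| = sqrt(327.08) = 18.0854
Distance = 13.38/sqrt(327.08) = 0.7398

0.7398


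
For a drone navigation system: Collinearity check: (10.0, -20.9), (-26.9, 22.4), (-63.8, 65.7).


Cross product: ((-26.9)-10)*(65.7-(-20.9)) - (22.4-(-20.9))*((-63.8)-10)
= 0

Yes, collinear


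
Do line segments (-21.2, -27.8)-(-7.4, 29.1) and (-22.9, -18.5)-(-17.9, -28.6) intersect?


Cross products: d1=-29.33, d2=394.55, d3=225.07, d4=-198.81
d1*d2 < 0 and d3*d4 < 0? yes

Yes, they intersect


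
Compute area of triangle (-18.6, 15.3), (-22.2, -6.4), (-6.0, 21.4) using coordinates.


Area = |x_A(y_B-y_C) + x_B(y_C-y_A) + x_C(y_A-y_B)|/2
= |517.08 + (-135.42) + (-130.2)|/2
= 251.46/2 = 125.73

125.73
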